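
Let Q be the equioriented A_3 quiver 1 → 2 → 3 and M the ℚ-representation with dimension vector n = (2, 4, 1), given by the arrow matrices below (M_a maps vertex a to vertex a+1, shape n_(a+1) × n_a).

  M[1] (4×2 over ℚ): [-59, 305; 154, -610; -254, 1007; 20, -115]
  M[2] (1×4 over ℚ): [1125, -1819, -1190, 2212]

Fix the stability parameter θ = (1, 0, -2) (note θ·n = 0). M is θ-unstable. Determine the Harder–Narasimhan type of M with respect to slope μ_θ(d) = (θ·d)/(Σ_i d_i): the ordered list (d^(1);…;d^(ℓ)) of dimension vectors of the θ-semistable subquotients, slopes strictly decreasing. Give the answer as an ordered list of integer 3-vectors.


Barcode: M ≅ I[1,2], I[1,3], I[2,2]^2. HN layers by μ_θ (3 steps, strictly decreasing):
  μ^(1)=1/2; μ^(2)=0; μ^(3)=-1/3

((1, 1, 0); (0, 2, 0); (1, 1, 1))


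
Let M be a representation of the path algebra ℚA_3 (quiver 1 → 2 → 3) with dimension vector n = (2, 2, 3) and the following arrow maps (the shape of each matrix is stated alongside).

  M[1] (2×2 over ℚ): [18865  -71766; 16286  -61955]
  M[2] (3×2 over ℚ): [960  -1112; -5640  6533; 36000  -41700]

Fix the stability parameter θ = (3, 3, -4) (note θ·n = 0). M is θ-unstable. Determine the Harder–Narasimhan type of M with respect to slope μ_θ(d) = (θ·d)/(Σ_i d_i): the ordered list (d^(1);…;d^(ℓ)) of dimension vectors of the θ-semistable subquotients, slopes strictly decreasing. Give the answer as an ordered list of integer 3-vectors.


Via rank(M_{q-1}∘⋯∘M_p): M ≅ I[1,2], I[1,3], I[3,3]^2.
μ_θ-semistable layers: μ^(1)=3; μ^(2)=2/3; μ^(3)=-4

((1, 1, 0); (1, 1, 1); (0, 0, 2))


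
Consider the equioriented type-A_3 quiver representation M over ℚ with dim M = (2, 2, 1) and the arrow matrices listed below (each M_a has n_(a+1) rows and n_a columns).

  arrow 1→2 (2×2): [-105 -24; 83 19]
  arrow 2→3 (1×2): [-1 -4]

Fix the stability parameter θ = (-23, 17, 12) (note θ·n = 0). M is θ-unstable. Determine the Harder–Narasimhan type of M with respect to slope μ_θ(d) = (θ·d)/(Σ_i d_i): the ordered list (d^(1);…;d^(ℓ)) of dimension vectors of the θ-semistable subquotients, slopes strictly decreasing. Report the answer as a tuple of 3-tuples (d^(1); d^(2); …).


Interval decomposition of M: I[1,2], I[1,3].
HN type (ℓ=3): μ^(1)=17; μ^(2)=29/2; μ^(3)=-23

((0, 1, 0); (0, 1, 1); (2, 0, 0))


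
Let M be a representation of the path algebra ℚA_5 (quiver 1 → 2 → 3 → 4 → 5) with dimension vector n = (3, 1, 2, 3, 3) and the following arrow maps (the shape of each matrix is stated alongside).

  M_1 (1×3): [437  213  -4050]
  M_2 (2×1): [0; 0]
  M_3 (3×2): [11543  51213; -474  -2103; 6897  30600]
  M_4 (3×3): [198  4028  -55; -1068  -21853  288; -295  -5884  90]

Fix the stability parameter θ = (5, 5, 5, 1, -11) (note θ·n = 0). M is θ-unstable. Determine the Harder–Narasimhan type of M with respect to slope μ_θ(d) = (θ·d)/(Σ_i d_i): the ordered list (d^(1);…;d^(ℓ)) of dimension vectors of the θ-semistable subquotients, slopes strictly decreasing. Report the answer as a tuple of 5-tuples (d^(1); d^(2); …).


Interval decomposition of M: I[1,1]^2, I[1,2], I[3,5]^2, I[4,5].
HN type (ℓ=3): μ^(1)=5; μ^(2)=-5/3; μ^(3)=-5

((3, 1, 0, 0, 0); (0, 0, 2, 2, 2); (0, 0, 0, 1, 1))


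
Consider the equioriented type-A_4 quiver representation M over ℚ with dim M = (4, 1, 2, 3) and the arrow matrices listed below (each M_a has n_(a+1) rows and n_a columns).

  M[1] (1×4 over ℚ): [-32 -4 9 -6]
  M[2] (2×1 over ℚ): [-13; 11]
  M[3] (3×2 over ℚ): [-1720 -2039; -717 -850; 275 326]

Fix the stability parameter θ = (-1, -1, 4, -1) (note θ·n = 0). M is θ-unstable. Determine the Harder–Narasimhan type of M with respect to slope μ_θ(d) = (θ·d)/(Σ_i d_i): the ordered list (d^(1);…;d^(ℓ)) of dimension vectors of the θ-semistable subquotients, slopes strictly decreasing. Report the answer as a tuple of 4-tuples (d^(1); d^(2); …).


Barcode: M ≅ I[1,1]^3, I[1,4], I[3,4], I[4,4]. HN layers by μ_θ (2 steps, strictly decreasing):
  μ^(1)=3/2; μ^(2)=-1

((0, 0, 2, 2); (4, 1, 0, 1))


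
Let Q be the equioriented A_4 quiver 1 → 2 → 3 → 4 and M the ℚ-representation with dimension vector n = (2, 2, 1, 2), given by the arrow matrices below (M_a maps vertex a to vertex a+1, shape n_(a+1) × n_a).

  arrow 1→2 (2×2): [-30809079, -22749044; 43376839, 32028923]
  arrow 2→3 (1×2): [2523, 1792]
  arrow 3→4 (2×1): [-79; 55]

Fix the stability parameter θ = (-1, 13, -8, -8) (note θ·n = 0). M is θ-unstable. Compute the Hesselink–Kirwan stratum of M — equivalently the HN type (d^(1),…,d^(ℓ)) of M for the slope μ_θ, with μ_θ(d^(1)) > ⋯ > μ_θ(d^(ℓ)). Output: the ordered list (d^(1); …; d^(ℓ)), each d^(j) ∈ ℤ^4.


Via rank(M_{q-1}∘⋯∘M_p): M ≅ I[1,2], I[1,4], I[4,4].
μ_θ-semistable layers: μ^(1)=13; μ^(2)=-1; μ^(3)=-8

((0, 1, 0, 0); (2, 1, 1, 1); (0, 0, 0, 1))


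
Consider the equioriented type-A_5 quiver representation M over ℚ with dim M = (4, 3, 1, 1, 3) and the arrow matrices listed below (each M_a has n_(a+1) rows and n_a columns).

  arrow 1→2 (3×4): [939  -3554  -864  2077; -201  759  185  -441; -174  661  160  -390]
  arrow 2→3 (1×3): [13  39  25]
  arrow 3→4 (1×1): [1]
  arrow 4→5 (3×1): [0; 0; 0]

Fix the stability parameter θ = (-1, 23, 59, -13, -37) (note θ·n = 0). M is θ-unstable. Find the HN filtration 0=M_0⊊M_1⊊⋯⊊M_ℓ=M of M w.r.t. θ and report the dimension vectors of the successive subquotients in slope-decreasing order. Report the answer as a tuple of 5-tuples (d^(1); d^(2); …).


Barcode: M ≅ I[1,1], I[1,2]^2, I[1,4], I[5,5]^3. HN layers by μ_θ (3 steps, strictly decreasing):
  μ^(1)=23; μ^(2)=-1; μ^(3)=-37

((0, 3, 1, 1, 0); (4, 0, 0, 0, 0); (0, 0, 0, 0, 3))


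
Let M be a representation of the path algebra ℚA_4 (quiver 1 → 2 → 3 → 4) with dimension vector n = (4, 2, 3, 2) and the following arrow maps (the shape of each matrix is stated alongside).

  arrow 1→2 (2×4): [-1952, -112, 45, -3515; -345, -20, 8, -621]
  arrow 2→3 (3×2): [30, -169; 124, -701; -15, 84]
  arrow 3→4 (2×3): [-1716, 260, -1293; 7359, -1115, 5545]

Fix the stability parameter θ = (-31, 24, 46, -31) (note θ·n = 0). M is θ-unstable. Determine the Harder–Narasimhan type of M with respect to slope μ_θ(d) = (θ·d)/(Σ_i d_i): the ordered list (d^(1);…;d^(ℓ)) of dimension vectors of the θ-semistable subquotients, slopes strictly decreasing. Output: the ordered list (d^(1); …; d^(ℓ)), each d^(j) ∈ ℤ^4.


Interval decomposition of M: I[1,1]^2, I[1,3], I[1,4], I[3,4].
HN type (ℓ=5): μ^(1)=46; μ^(2)=24; μ^(3)=13; μ^(4)=15/2; μ^(5)=-31

((0, 0, 1, 0); (0, 1, 0, 0); (0, 1, 1, 1); (0, 0, 1, 1); (4, 0, 0, 0))


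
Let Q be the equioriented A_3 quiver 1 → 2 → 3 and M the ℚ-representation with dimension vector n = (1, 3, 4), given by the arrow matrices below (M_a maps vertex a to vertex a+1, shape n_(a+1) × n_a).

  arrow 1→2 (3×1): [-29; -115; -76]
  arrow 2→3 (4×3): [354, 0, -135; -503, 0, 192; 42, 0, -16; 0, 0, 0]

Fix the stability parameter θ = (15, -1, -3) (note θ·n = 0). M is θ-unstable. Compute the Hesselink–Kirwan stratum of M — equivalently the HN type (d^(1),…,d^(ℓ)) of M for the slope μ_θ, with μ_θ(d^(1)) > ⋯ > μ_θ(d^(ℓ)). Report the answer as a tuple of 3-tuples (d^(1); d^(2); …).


Interval decomposition of M: I[1,3], I[2,2], I[2,3], I[3,3]^2.
HN type (ℓ=4): μ^(1)=11/3; μ^(2)=-1; μ^(3)=-2; μ^(4)=-3

((1, 1, 1); (0, 1, 0); (0, 1, 1); (0, 0, 2))


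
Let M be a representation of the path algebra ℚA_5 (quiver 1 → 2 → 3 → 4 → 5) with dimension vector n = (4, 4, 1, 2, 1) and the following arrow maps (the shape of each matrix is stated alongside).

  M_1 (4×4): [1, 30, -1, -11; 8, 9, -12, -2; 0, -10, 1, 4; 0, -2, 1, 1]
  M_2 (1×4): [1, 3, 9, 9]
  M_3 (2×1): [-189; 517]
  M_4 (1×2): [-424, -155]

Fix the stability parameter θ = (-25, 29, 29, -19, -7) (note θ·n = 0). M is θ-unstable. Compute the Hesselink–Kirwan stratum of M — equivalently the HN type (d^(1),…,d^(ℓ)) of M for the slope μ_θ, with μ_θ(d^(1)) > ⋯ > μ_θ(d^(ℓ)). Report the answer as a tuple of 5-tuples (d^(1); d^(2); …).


Barcode: M ≅ I[1,2]^3, I[1,5], I[4,4]. HN layers by μ_θ (4 steps, strictly decreasing):
  μ^(1)=29; μ^(2)=8; μ^(3)=-19; μ^(4)=-25

((0, 3, 0, 0, 0); (0, 1, 1, 1, 1); (0, 0, 0, 1, 0); (4, 0, 0, 0, 0))


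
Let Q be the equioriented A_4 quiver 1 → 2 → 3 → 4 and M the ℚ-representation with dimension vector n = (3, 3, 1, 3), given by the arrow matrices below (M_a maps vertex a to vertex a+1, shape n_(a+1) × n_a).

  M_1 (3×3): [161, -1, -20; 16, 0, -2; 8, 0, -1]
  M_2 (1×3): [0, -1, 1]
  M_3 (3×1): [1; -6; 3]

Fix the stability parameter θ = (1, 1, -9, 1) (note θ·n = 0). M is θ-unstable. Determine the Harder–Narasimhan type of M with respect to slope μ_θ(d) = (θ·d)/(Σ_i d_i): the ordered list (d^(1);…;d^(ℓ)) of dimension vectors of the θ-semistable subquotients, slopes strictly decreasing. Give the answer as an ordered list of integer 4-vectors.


Via rank(M_{q-1}∘⋯∘M_p): M ≅ I[1,1], I[1,2], I[1,4], I[2,2], I[4,4]^2.
μ_θ-semistable layers: μ^(1)=1; μ^(2)=-7/3

((2, 2, 0, 3); (1, 1, 1, 0))


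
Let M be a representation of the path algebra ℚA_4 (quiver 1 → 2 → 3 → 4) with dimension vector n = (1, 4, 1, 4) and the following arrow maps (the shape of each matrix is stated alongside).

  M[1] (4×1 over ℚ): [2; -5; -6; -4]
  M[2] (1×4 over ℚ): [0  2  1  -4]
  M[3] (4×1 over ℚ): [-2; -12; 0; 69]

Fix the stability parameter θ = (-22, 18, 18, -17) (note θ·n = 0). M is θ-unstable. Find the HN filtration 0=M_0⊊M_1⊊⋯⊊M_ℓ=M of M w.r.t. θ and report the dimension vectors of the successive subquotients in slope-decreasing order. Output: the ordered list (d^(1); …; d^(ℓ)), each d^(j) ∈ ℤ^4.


Barcode: M ≅ I[1,2], I[2,2]^2, I[2,4], I[4,4]^3. HN layers by μ_θ (4 steps, strictly decreasing):
  μ^(1)=18; μ^(2)=19/3; μ^(3)=-17; μ^(4)=-22

((0, 3, 0, 0); (0, 1, 1, 1); (0, 0, 0, 3); (1, 0, 0, 0))


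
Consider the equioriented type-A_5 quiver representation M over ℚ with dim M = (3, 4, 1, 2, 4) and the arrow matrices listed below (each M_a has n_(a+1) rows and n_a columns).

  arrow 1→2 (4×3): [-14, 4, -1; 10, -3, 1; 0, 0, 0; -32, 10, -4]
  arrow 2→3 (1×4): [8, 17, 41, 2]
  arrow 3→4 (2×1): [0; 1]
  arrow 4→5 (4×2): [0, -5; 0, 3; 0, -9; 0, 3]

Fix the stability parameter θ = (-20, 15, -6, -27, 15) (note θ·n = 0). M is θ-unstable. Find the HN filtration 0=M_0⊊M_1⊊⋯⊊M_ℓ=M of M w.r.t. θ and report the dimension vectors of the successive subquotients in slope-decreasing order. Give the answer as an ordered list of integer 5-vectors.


Interval decomposition of M: I[1,1], I[1,2], I[1,5], I[2,2]^2, I[4,4], I[5,5]^3.
HN type (ℓ=4): μ^(1)=15; μ^(2)=-6; μ^(3)=-20; μ^(4)=-27

((0, 3, 0, 0, 4); (0, 1, 1, 1, 0); (3, 0, 0, 0, 0); (0, 0, 0, 1, 0))


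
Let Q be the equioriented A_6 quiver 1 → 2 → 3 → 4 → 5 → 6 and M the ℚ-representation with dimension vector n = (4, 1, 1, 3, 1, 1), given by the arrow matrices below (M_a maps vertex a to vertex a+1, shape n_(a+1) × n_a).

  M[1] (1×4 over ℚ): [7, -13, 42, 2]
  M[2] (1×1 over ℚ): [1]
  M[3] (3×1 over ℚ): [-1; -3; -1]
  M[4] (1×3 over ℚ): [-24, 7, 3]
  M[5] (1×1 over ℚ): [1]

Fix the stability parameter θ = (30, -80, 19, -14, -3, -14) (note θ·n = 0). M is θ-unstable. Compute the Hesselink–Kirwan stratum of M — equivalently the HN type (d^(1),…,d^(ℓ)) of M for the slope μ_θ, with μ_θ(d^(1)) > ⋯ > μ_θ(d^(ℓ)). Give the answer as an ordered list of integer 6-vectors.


Barcode: M ≅ I[1,1]^3, I[1,4], I[4,4], I[4,6]. HN layers by μ_θ (5 steps, strictly decreasing):
  μ^(1)=30; μ^(2)=5/2; μ^(3)=-17/2; μ^(4)=-14; μ^(5)=-25

((3, 0, 0, 0, 0, 0); (0, 0, 1, 1, 0, 0); (0, 0, 0, 0, 1, 1); (0, 0, 0, 2, 0, 0); (1, 1, 0, 0, 0, 0))


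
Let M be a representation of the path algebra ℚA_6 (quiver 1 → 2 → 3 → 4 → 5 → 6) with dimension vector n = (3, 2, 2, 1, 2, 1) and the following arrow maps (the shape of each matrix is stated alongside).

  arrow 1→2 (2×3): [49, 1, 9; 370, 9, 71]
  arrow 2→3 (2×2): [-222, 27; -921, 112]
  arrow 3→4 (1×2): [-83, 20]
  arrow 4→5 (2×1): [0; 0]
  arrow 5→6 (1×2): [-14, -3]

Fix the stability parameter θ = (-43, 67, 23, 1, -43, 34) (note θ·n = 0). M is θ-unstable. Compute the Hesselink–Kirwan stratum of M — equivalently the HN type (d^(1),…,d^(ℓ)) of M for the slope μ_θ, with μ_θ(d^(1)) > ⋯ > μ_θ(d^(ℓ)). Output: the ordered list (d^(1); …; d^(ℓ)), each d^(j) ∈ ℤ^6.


Via rank(M_{q-1}∘⋯∘M_p): M ≅ I[1,1], I[1,3], I[1,4], I[5,5], I[5,6].
μ_θ-semistable layers: μ^(1)=45; μ^(2)=34; μ^(3)=91/3; μ^(4)=-43

((0, 1, 1, 0, 0, 0); (0, 0, 0, 0, 0, 1); (0, 1, 1, 1, 0, 0); (3, 0, 0, 0, 2, 0))


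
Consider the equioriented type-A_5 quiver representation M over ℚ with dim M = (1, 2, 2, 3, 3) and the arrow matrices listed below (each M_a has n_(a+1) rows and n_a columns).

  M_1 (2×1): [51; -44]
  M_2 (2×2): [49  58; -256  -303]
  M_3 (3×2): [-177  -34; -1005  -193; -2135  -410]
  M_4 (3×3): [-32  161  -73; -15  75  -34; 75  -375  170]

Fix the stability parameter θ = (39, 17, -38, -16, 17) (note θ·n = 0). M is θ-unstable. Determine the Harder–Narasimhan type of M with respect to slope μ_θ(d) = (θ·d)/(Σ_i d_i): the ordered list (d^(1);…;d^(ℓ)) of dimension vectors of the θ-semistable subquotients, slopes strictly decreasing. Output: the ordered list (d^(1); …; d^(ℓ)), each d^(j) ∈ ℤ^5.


Interval decomposition of M: I[1,5], I[2,4], I[4,5], I[5,5].
HN type (ℓ=4): μ^(1)=17; μ^(2)=1/2; μ^(3)=-37/3; μ^(4)=-16

((0, 0, 0, 0, 3); (1, 1, 1, 1, 0); (0, 1, 1, 1, 0); (0, 0, 0, 1, 0))


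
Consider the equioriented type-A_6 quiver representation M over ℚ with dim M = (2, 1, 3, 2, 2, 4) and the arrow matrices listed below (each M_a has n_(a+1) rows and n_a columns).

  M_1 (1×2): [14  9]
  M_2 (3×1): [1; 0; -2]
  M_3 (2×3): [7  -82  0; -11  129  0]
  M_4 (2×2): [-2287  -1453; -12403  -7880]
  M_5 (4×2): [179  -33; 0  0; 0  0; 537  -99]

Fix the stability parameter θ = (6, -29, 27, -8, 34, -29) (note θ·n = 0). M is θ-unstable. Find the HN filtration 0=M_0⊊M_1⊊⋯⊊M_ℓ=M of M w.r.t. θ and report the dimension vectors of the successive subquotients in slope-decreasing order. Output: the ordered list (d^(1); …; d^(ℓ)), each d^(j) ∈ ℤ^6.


Interval decomposition of M: I[1,1], I[1,6], I[3,3], I[3,5], I[6,6]^3.
HN type (ℓ=6): μ^(1)=34; μ^(2)=27; μ^(3)=19/2; μ^(4)=6; μ^(5)=-23/2; μ^(6)=-29

((0, 0, 0, 0, 1, 0); (0, 0, 1, 0, 0, 0); (0, 0, 1, 1, 0, 0); (1, 0, 1, 1, 1, 1); (1, 1, 0, 0, 0, 0); (0, 0, 0, 0, 0, 3))


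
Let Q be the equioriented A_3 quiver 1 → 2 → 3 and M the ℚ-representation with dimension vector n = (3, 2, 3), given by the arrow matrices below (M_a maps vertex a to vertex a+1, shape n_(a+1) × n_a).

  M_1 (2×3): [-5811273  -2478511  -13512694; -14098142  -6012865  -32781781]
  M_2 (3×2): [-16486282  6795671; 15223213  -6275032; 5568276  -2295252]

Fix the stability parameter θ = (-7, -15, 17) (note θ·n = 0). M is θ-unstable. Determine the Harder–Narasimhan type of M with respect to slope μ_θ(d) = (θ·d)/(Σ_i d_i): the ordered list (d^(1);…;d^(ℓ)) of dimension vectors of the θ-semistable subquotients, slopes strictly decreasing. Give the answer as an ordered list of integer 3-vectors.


Interval decomposition of M: I[1,1], I[1,3]^2, I[3,3].
HN type (ℓ=3): μ^(1)=17; μ^(2)=-7; μ^(3)=-11

((0, 0, 3); (1, 0, 0); (2, 2, 0))


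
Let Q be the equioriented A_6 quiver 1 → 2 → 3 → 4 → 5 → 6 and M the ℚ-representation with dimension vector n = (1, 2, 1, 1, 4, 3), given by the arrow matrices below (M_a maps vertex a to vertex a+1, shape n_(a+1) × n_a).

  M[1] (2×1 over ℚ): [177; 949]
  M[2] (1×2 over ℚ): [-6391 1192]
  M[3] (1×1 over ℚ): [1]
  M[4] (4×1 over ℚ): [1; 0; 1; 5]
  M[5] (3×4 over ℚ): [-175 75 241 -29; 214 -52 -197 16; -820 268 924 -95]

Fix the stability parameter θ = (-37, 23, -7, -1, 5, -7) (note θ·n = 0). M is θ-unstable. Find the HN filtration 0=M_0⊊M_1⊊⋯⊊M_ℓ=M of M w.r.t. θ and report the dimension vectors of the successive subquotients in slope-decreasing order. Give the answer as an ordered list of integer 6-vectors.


Interval decomposition of M: I[1,6], I[2,2], I[5,5], I[5,6]^2.
HN type (ℓ=5): μ^(1)=23; μ^(2)=5; μ^(3)=13/5; μ^(4)=-1; μ^(5)=-37

((0, 1, 0, 0, 0, 0); (0, 0, 0, 0, 1, 0); (0, 1, 1, 1, 1, 1); (0, 0, 0, 0, 2, 2); (1, 0, 0, 0, 0, 0))


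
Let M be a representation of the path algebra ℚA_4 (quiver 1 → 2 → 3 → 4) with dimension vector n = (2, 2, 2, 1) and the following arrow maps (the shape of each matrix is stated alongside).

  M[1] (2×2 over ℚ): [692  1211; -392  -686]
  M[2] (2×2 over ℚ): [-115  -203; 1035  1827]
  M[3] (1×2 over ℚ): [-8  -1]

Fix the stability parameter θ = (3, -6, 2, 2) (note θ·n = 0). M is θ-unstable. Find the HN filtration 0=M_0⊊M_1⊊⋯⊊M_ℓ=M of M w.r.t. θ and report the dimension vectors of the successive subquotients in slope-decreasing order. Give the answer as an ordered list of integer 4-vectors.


Via rank(M_{q-1}∘⋯∘M_p): M ≅ I[1,1], I[1,4], I[2,2], I[3,3].
μ_θ-semistable layers: μ^(1)=3; μ^(2)=2; μ^(3)=-3/2; μ^(4)=-6

((1, 0, 0, 0); (0, 0, 2, 1); (1, 1, 0, 0); (0, 1, 0, 0))


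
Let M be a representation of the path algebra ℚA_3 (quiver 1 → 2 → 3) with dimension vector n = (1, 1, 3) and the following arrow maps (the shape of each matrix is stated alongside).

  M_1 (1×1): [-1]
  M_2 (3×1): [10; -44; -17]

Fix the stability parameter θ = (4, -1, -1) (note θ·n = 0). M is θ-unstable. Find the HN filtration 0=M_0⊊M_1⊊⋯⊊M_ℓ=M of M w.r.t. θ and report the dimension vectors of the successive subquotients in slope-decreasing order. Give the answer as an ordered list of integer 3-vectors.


Barcode: M ≅ I[1,3], I[3,3]^2. HN layers by μ_θ (2 steps, strictly decreasing):
  μ^(1)=2/3; μ^(2)=-1

((1, 1, 1); (0, 0, 2))


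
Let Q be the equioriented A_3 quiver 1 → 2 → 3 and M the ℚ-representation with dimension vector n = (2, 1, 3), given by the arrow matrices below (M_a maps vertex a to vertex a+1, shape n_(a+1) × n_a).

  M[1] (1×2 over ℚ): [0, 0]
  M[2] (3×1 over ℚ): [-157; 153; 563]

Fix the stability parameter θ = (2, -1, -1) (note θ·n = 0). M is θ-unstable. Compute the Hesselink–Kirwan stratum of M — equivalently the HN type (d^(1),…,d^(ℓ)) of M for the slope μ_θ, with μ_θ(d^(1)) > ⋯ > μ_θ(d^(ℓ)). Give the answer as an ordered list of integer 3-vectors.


Via rank(M_{q-1}∘⋯∘M_p): M ≅ I[1,1]^2, I[2,3], I[3,3]^2.
μ_θ-semistable layers: μ^(1)=2; μ^(2)=-1

((2, 0, 0); (0, 1, 3))


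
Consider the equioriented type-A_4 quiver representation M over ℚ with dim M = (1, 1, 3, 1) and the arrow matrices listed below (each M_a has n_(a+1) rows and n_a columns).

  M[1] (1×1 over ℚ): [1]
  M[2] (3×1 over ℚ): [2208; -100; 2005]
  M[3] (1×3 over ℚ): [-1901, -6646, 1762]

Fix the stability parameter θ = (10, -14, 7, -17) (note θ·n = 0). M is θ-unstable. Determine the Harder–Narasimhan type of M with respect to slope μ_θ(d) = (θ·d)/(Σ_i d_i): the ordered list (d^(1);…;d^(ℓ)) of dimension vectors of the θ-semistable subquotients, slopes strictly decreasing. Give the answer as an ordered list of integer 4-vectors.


Interval decomposition of M: I[1,4], I[3,3]^2.
HN type (ℓ=2): μ^(1)=7; μ^(2)=-7/2

((0, 0, 2, 0); (1, 1, 1, 1))


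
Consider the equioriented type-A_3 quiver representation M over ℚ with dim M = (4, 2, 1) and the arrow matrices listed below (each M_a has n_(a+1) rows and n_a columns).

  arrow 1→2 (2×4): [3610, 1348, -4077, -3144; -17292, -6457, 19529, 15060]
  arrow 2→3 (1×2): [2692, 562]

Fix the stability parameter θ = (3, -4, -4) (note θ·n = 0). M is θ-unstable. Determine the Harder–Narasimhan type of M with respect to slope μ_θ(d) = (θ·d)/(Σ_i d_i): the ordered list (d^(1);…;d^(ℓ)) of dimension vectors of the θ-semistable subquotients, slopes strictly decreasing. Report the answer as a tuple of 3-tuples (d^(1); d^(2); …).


Interval decomposition of M: I[1,1]^2, I[1,2], I[1,3].
HN type (ℓ=3): μ^(1)=3; μ^(2)=-1/2; μ^(3)=-5/3

((2, 0, 0); (1, 1, 0); (1, 1, 1))


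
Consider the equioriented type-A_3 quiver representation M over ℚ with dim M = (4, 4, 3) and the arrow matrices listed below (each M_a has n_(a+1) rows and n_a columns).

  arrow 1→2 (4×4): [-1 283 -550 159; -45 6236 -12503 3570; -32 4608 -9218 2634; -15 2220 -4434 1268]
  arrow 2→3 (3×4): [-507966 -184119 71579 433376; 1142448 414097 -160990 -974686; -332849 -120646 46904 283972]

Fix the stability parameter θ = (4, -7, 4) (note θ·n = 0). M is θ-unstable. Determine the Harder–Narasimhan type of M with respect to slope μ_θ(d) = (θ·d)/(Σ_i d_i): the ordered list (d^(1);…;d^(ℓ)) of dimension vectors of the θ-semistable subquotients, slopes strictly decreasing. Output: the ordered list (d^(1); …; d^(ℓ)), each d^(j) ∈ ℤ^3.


Barcode: M ≅ I[1,2], I[1,3]^3. HN layers by μ_θ (2 steps, strictly decreasing):
  μ^(1)=4; μ^(2)=-3/2

((0, 0, 3); (4, 4, 0))


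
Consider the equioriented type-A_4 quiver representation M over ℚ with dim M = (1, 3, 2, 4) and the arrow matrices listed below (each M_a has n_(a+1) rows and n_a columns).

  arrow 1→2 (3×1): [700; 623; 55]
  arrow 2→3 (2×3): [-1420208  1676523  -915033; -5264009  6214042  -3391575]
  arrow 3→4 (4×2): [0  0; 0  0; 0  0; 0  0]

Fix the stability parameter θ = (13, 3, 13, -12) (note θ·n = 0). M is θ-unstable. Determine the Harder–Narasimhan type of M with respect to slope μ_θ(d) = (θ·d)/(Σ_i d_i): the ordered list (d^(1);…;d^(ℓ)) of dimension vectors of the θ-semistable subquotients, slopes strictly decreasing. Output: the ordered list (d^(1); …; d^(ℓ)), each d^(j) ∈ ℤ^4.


Barcode: M ≅ I[1,3], I[2,2], I[2,3], I[4,4]^4. HN layers by μ_θ (4 steps, strictly decreasing):
  μ^(1)=13; μ^(2)=8; μ^(3)=3; μ^(4)=-12

((0, 0, 2, 0); (1, 1, 0, 0); (0, 2, 0, 0); (0, 0, 0, 4))


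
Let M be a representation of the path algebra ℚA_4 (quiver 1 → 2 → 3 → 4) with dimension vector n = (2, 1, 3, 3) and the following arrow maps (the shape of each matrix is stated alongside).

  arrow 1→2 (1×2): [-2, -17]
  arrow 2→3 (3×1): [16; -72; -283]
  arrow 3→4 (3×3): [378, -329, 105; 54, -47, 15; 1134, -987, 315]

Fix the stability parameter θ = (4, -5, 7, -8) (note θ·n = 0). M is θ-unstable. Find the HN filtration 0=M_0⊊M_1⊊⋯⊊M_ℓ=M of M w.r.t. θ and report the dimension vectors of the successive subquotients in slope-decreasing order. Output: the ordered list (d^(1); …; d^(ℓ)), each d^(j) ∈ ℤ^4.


Interval decomposition of M: I[1,1], I[1,4], I[3,3]^2, I[4,4]^2.
HN type (ℓ=4): μ^(1)=7; μ^(2)=4; μ^(3)=-1/2; μ^(4)=-8

((0, 0, 2, 0); (1, 0, 0, 0); (1, 1, 1, 1); (0, 0, 0, 2))


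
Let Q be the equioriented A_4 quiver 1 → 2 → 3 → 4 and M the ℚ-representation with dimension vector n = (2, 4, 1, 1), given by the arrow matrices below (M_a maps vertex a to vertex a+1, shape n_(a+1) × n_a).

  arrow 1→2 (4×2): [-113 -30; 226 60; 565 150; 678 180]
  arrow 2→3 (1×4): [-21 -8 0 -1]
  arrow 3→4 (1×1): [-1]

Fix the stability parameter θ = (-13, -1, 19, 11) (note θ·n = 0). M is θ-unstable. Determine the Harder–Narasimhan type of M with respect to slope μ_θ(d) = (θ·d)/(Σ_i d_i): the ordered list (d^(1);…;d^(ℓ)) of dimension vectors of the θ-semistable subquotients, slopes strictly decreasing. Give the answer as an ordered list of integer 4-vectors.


Interval decomposition of M: I[1,1], I[1,4], I[2,2]^3.
HN type (ℓ=3): μ^(1)=15; μ^(2)=-1; μ^(3)=-13

((0, 0, 1, 1); (0, 4, 0, 0); (2, 0, 0, 0))


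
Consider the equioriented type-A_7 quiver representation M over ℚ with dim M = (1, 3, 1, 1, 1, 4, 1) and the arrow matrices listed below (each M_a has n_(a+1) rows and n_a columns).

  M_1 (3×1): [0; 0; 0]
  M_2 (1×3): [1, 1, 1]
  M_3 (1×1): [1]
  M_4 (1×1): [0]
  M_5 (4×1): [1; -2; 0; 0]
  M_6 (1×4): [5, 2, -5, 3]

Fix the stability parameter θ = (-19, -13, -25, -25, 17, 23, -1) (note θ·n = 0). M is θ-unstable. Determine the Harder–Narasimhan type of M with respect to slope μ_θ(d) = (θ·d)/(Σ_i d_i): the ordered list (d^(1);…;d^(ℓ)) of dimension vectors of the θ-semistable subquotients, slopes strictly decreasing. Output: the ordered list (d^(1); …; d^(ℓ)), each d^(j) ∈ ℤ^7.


Interval decomposition of M: I[1,1], I[2,2]^2, I[2,4], I[5,7], I[6,6]^3.
HN type (ℓ=5): μ^(1)=23; μ^(2)=13; μ^(3)=-13; μ^(4)=-19; μ^(5)=-21

((0, 0, 0, 0, 0, 3, 0); (0, 0, 0, 0, 1, 1, 1); (0, 2, 0, 0, 0, 0, 0); (1, 0, 0, 0, 0, 0, 0); (0, 1, 1, 1, 0, 0, 0))


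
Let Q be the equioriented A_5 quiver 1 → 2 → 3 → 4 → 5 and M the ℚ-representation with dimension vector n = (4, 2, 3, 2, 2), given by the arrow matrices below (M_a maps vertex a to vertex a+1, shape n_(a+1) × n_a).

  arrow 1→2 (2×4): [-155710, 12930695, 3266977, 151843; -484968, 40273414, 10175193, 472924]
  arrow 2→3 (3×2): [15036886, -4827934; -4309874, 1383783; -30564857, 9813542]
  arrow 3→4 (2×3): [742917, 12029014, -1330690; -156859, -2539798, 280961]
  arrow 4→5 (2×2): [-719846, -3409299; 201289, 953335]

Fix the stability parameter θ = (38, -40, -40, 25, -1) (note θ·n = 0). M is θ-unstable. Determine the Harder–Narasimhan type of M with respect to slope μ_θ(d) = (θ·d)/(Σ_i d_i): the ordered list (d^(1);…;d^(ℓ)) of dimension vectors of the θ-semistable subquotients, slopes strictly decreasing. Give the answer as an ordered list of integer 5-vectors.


Via rank(M_{q-1}∘⋯∘M_p): M ≅ I[1,1]^2, I[1,3], I[1,5], I[3,5].
μ_θ-semistable layers: μ^(1)=38; μ^(2)=12; μ^(3)=-14; μ^(4)=-40

((2, 0, 0, 0, 0); (0, 0, 0, 2, 2); (2, 2, 2, 0, 0); (0, 0, 1, 0, 0))


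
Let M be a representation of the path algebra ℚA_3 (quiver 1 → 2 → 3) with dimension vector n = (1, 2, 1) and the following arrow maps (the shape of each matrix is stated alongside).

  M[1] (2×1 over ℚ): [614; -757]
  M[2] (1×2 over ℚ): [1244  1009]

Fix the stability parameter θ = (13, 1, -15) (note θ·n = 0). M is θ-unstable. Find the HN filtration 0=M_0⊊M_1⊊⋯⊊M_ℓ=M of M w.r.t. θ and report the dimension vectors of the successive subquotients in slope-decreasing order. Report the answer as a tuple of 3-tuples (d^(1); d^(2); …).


Via rank(M_{q-1}∘⋯∘M_p): M ≅ I[1,3], I[2,2].
μ_θ-semistable layers: μ^(1)=1; μ^(2)=-1/3

((0, 1, 0); (1, 1, 1))


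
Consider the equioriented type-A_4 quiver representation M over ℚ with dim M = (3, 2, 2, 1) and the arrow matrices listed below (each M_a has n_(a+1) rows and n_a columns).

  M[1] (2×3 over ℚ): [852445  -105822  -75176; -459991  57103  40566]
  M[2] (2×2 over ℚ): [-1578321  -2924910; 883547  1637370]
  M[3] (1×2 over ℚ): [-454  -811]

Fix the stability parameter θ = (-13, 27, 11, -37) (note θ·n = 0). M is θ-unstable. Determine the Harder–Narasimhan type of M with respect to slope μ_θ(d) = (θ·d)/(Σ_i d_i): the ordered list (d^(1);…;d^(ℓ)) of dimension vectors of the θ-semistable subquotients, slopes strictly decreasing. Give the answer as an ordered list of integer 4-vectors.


Via rank(M_{q-1}∘⋯∘M_p): M ≅ I[1,1], I[1,2], I[1,4], I[3,3].
μ_θ-semistable layers: μ^(1)=27; μ^(2)=11; μ^(3)=1/3; μ^(4)=-13

((0, 1, 0, 0); (0, 0, 1, 0); (0, 1, 1, 1); (3, 0, 0, 0))


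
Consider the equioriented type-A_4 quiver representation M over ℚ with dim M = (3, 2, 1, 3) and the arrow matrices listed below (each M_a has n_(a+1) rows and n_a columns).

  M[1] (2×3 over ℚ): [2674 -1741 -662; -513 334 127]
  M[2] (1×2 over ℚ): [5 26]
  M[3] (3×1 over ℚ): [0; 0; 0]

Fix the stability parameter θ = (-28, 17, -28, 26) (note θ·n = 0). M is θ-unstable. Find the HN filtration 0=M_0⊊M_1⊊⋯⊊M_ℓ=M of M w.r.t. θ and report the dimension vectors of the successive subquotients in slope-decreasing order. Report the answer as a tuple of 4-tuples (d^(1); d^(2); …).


Via rank(M_{q-1}∘⋯∘M_p): M ≅ I[1,1], I[1,2], I[1,3], I[4,4]^3.
μ_θ-semistable layers: μ^(1)=26; μ^(2)=17; μ^(3)=-11/2; μ^(4)=-28

((0, 0, 0, 3); (0, 1, 0, 0); (0, 1, 1, 0); (3, 0, 0, 0))


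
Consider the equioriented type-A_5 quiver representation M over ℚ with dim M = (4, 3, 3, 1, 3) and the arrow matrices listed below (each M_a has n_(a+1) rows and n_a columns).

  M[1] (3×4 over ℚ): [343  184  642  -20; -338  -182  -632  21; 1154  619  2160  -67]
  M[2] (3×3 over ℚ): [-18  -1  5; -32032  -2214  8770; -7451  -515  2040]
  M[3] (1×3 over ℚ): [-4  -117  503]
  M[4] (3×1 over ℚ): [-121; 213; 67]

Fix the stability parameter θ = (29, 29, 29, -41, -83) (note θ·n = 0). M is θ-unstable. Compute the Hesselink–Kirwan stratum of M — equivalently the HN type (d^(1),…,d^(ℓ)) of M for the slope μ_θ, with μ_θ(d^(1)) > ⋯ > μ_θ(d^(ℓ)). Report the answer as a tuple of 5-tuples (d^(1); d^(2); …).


Barcode: M ≅ I[1,1], I[1,2], I[1,3], I[1,5], I[3,3], I[5,5]^2. HN layers by μ_θ (3 steps, strictly decreasing):
  μ^(1)=29; μ^(2)=-37/5; μ^(3)=-83

((3, 2, 2, 0, 0); (1, 1, 1, 1, 1); (0, 0, 0, 0, 2))


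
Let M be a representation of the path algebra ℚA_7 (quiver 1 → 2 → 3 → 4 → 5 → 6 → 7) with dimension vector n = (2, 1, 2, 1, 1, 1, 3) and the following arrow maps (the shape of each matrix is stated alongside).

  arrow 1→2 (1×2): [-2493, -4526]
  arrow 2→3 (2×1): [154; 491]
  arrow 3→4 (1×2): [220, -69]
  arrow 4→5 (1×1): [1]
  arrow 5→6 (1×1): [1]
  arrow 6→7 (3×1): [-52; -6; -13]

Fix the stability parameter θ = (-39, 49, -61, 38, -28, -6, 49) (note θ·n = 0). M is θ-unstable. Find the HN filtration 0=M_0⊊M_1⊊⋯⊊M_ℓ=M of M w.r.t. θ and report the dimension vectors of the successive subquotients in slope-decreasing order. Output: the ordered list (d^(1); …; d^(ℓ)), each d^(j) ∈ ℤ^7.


Via rank(M_{q-1}∘⋯∘M_p): M ≅ I[1,1], I[1,7], I[3,3], I[7,7]^2.
μ_θ-semistable layers: μ^(1)=49; μ^(2)=4/3; μ^(3)=-6; μ^(4)=-39; μ^(5)=-61

((0, 0, 0, 0, 0, 0, 3); (0, 0, 0, 1, 1, 1, 0); (0, 1, 1, 0, 0, 0, 0); (2, 0, 0, 0, 0, 0, 0); (0, 0, 1, 0, 0, 0, 0))


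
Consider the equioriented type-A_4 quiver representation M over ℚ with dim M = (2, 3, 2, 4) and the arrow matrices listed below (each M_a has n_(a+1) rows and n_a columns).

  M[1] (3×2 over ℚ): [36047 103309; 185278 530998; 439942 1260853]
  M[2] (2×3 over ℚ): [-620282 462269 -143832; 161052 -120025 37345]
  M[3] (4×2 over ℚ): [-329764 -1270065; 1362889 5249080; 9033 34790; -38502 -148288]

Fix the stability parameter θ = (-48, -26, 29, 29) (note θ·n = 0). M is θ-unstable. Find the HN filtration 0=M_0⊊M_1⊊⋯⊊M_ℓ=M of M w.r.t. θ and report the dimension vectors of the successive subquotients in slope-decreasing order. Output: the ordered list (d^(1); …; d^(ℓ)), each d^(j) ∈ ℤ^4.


Interval decomposition of M: I[1,2], I[1,4], I[2,4], I[4,4]^2.
HN type (ℓ=3): μ^(1)=29; μ^(2)=-26; μ^(3)=-48

((0, 0, 2, 4); (0, 3, 0, 0); (2, 0, 0, 0))


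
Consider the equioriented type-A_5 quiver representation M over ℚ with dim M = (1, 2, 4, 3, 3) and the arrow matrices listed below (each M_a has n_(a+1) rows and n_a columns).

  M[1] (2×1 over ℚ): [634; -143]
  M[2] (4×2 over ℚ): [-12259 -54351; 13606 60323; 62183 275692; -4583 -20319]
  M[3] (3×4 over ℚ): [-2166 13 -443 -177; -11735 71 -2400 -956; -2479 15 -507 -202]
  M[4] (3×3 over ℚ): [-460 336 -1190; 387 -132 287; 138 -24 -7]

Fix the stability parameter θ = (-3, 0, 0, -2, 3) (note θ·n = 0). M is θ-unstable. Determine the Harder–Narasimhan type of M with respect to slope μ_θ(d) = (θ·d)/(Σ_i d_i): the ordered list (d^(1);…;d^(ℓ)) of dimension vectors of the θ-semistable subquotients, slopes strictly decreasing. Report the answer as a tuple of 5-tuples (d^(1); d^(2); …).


Interval decomposition of M: I[1,3], I[2,5], I[3,4], I[3,5], I[5,5].
HN type (ℓ=5): μ^(1)=3; μ^(2)=0; μ^(3)=-2/3; μ^(4)=-1; μ^(5)=-3

((0, 0, 0, 0, 3); (0, 1, 1, 0, 0); (0, 1, 1, 1, 0); (0, 0, 2, 2, 0); (1, 0, 0, 0, 0))


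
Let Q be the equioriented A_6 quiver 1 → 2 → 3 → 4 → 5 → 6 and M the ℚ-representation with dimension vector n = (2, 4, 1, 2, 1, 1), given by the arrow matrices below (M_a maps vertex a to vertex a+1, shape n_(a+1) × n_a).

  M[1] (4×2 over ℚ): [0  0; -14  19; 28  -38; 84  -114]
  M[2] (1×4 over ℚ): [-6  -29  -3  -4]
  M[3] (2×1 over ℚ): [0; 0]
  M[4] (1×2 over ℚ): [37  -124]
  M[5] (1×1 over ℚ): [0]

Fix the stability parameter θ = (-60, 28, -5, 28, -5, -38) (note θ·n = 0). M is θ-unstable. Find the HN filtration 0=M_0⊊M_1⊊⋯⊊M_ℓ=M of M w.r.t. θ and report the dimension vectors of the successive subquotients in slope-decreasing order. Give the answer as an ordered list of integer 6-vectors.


Via rank(M_{q-1}∘⋯∘M_p): M ≅ I[1,1], I[1,3], I[2,2]^3, I[4,4], I[4,5], I[6,6].
μ_θ-semistable layers: μ^(1)=28; μ^(2)=23/2; μ^(3)=-38; μ^(4)=-60

((0, 3, 0, 1, 0, 0); (0, 1, 1, 1, 1, 0); (0, 0, 0, 0, 0, 1); (2, 0, 0, 0, 0, 0))


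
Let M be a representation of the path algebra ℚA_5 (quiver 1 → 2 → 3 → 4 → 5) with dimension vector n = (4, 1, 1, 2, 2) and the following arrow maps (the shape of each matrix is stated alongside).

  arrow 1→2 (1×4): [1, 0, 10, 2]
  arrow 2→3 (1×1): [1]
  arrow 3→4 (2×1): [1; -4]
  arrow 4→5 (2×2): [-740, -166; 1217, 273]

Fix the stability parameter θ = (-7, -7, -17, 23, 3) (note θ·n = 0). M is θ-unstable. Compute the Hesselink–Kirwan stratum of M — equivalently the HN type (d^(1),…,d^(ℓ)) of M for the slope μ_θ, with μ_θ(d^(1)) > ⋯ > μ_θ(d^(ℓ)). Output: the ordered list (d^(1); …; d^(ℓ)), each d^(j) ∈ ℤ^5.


Barcode: M ≅ I[1,1]^3, I[1,5], I[4,5]. HN layers by μ_θ (3 steps, strictly decreasing):
  μ^(1)=13; μ^(2)=-7; μ^(3)=-31/3

((0, 0, 0, 2, 2); (3, 0, 0, 0, 0); (1, 1, 1, 0, 0))


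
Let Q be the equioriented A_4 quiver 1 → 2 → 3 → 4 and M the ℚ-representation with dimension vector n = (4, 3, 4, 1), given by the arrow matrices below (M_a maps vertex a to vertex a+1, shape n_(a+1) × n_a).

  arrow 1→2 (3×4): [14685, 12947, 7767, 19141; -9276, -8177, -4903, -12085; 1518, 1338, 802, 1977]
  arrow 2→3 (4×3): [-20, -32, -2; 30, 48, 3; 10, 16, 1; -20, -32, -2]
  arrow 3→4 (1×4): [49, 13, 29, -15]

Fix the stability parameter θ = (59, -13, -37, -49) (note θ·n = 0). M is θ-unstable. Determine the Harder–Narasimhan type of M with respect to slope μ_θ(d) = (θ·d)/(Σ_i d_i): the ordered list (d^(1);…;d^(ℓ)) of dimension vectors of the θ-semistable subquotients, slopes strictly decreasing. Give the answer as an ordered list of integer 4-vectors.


Barcode: M ≅ I[1,1], I[1,2]^2, I[1,3], I[3,3]^2, I[3,4]. HN layers by μ_θ (5 steps, strictly decreasing):
  μ^(1)=59; μ^(2)=23; μ^(3)=3; μ^(4)=-37; μ^(5)=-43

((1, 0, 0, 0); (2, 2, 0, 0); (1, 1, 1, 0); (0, 0, 2, 0); (0, 0, 1, 1))


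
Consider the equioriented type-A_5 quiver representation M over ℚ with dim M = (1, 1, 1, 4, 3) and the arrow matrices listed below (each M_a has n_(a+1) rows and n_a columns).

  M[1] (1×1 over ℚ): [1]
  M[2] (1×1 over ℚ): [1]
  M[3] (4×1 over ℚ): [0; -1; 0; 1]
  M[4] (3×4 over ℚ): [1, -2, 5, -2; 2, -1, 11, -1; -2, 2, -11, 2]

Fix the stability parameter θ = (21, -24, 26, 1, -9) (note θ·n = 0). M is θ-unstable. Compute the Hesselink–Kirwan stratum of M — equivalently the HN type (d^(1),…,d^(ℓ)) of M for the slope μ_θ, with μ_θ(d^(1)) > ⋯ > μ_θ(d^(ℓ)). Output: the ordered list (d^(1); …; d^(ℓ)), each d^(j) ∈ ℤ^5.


Interval decomposition of M: I[1,4], I[4,5]^3.
HN type (ℓ=3): μ^(1)=27/2; μ^(2)=-3/2; μ^(3)=-4

((0, 0, 1, 1, 0); (1, 1, 0, 0, 0); (0, 0, 0, 3, 3))


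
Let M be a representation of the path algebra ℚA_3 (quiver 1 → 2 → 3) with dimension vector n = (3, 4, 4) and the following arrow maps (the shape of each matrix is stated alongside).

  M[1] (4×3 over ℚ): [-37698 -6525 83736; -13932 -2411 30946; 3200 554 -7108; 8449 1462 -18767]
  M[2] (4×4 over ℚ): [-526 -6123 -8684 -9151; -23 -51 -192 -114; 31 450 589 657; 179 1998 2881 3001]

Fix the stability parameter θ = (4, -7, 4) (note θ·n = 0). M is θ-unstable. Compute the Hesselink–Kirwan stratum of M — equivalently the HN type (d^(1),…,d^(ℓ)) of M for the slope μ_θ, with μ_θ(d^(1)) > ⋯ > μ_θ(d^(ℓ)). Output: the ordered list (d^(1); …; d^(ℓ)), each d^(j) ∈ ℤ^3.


Interval decomposition of M: I[1,1], I[1,2], I[1,3], I[2,3]^2, I[3,3].
HN type (ℓ=3): μ^(1)=4; μ^(2)=-3/2; μ^(3)=-7

((1, 0, 4); (2, 2, 0); (0, 2, 0))


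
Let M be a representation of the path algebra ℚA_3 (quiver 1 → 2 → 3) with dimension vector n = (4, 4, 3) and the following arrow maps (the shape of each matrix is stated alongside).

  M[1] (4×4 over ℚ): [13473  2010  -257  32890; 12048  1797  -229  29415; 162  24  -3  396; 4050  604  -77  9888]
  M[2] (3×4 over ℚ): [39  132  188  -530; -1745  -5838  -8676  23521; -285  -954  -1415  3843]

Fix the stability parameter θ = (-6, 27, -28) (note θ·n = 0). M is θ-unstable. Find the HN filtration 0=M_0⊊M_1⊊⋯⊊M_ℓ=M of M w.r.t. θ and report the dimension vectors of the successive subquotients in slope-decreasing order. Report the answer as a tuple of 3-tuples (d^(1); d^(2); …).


Interval decomposition of M: I[1,1], I[1,3]^3, I[2,2].
HN type (ℓ=3): μ^(1)=27; μ^(2)=-1/2; μ^(3)=-6

((0, 1, 0); (0, 3, 3); (4, 0, 0))


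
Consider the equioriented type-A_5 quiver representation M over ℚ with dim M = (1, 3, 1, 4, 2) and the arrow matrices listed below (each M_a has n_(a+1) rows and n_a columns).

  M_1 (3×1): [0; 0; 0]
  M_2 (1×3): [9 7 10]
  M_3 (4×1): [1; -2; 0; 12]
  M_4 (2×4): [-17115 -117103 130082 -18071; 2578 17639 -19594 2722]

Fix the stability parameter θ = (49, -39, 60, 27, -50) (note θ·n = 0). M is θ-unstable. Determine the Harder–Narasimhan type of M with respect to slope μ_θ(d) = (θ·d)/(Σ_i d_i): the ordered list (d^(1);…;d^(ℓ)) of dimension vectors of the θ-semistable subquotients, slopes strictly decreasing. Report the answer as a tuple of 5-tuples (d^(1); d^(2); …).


Barcode: M ≅ I[1,1], I[2,2]^2, I[2,5], I[4,4]^2, I[4,5]. HN layers by μ_θ (5 steps, strictly decreasing):
  μ^(1)=49; μ^(2)=27; μ^(3)=37/3; μ^(4)=-23/2; μ^(5)=-39

((1, 0, 0, 0, 0); (0, 0, 0, 2, 0); (0, 0, 1, 1, 1); (0, 0, 0, 1, 1); (0, 3, 0, 0, 0))


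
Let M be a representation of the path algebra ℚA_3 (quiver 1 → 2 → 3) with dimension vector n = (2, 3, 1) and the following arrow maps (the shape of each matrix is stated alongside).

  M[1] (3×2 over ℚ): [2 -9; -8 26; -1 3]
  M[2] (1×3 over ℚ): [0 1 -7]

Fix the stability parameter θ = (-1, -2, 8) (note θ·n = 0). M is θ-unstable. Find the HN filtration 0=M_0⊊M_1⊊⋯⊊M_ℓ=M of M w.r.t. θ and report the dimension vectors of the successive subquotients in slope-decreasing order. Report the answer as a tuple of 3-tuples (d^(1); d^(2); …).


Via rank(M_{q-1}∘⋯∘M_p): M ≅ I[1,2], I[1,3], I[2,2].
μ_θ-semistable layers: μ^(1)=8; μ^(2)=-3/2; μ^(3)=-2

((0, 0, 1); (2, 2, 0); (0, 1, 0))


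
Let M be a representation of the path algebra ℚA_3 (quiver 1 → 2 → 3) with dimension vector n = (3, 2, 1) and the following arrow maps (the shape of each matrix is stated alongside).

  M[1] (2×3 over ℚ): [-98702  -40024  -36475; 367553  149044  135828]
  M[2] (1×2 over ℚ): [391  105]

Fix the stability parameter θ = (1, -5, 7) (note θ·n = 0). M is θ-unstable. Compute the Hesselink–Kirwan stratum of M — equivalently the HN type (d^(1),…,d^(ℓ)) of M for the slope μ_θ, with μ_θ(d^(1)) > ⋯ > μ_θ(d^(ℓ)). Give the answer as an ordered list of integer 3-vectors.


Via rank(M_{q-1}∘⋯∘M_p): M ≅ I[1,1], I[1,2], I[1,3].
μ_θ-semistable layers: μ^(1)=7; μ^(2)=1; μ^(3)=-2

((0, 0, 1); (1, 0, 0); (2, 2, 0))
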